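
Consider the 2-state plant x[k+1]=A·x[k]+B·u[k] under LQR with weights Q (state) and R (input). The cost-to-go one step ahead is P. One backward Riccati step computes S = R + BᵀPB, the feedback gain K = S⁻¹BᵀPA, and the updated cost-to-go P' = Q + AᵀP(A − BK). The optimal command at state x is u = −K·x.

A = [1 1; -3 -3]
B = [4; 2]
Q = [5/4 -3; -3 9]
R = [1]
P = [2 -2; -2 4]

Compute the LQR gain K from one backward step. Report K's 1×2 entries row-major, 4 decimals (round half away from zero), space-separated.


0.2353 0.2353

BᵀP = [4.0000 0.0000]
S = R + BᵀPB = [1] + [16.0000] = [17.0000]
BᵀPA = [4.0000 4.0000]
K = S⁻¹·BᵀPA = [0.2353 0.2353]
A−BK = [0.0588 0.0588; -3.4706 -3.4706]
AᵀP(A−BK) = [49.0588 49.0588; 49.0588 49.0588]
P' = Q + AᵀP(A−BK) = [50.3088 46.0588; 46.0588 58.0588]
tr(P') = 108.3676


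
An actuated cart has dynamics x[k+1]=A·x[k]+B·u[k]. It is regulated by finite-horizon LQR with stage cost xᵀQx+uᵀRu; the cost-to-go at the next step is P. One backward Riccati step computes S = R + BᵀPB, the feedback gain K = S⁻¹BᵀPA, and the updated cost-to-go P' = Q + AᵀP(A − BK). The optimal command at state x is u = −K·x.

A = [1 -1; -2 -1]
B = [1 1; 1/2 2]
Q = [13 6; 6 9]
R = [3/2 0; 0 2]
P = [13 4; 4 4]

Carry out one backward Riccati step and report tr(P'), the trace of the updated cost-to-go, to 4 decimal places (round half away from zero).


30.0000

BᵀP = [15.0000 6.0000; 21.0000 12.0000]
S = R + BᵀPB = [3/2 0; 0 2] + [18.0000 27.0000; 27.0000 45.0000] = [19.5000 27.0000; 27.0000 47.0000]
BᵀPA = [3.0000 -21.0000; -3.0000 -33.0000]
K = S⁻¹·BᵀPA = [1.1840 -0.5120; -0.7440 -0.4080]
A−BK = [0.5600 -0.0800; -1.1040 0.0720]
AᵀP(A−BK) = [7.2160 -0.6880; -0.6880 0.7840]
P' = Q + AᵀP(A−BK) = [20.2160 5.3120; 5.3120 9.7840]
tr(P') = 30.0000


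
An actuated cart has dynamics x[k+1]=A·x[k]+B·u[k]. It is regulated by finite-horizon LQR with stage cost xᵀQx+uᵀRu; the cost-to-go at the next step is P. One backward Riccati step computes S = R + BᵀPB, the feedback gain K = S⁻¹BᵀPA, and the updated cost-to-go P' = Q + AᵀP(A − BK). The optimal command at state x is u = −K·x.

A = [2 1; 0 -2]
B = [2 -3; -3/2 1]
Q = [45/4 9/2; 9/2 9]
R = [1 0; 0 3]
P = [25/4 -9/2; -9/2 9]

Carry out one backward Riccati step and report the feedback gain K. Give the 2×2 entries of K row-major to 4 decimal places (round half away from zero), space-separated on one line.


BᵀP = [19.2500 -22.5000; -23.2500 22.5000]
S = R + BᵀPB = [1 0; 0 3] + [72.2500 -80.2500; -80.2500 92.2500] = [73.2500 -80.2500; -80.2500 95.2500]
BᵀPA = [38.5000 64.2500; -46.5000 -68.2500]
K = S⁻¹·BᵀPA = [-0.1201 1.1969; -0.5894 0.2919]
A−BK = [0.4721 -0.5182; 0.4092 -0.4965]
AᵀP(A−BK) = [2.2179 -2.0084; -2.0084 3.2696]
P' = Q + AᵀP(A−BK) = [13.4679 2.4916; 2.4916 12.2696]
tr(P') = 25.7374

-0.1201 1.1969 -0.5894 0.2919


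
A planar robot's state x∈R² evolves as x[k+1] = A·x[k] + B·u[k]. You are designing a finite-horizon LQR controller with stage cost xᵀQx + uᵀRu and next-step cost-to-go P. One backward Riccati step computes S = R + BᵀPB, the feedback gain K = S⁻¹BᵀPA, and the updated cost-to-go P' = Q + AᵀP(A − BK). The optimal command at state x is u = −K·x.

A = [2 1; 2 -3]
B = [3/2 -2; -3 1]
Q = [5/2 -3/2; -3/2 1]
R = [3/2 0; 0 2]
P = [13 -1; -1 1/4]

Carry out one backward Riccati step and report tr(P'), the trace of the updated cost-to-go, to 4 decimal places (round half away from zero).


BᵀP = [22.5000 -2.2500; -27.0000 2.2500]
S = R + BᵀPB = [3/2 0; 0 2] + [40.5000 -47.2500; -47.2500 56.2500] = [42.0000 -47.2500; -47.2500 58.2500]
BᵀPA = [40.5000 29.2500; -49.5000 -33.7500]
K = S⁻¹·BᵀPA = [0.0947 0.5101; -0.7730 -0.1656]
A−BK = [0.3120 -0.0964; 3.0570 -1.3041]
AᵀP(A−BK) = [2.9027 -0.3576; -0.3576 0.7397]
P' = Q + AᵀP(A−BK) = [5.4027 -1.8576; -1.8576 1.7397]
tr(P') = 7.1424

7.1424


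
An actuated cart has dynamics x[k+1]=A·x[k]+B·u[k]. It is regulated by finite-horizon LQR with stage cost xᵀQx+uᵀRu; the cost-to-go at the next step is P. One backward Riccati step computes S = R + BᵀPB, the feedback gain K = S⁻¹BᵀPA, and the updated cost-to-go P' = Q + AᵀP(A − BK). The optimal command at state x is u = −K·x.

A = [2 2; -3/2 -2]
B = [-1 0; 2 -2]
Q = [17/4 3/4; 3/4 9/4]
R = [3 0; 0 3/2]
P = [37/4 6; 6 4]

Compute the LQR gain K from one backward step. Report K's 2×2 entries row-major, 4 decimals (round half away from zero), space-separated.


-0.0728 -0.0985 -0.7024 -0.4797

BᵀP = [2.7500 2.0000; -12.0000 -8.0000]
S = R + BᵀPB = [3 0; 0 3/2] + [1.2500 -4.0000; -4.0000 16.0000] = [4.2500 -4.0000; -4.0000 17.5000]
BᵀPA = [2.5000 1.5000; -12.0000 -8.0000]
K = S⁻¹·BᵀPA = [-0.0728 -0.0985; -0.7024 -0.4797]
A−BK = [1.9272 1.9015; -2.7591 -2.7623]
AᵀP(A−BK) = [1.7537 1.4904; 1.4904 1.3105]
P' = Q + AᵀP(A−BK) = [6.0037 2.2404; 2.2404 3.5605]
tr(P') = 9.5642


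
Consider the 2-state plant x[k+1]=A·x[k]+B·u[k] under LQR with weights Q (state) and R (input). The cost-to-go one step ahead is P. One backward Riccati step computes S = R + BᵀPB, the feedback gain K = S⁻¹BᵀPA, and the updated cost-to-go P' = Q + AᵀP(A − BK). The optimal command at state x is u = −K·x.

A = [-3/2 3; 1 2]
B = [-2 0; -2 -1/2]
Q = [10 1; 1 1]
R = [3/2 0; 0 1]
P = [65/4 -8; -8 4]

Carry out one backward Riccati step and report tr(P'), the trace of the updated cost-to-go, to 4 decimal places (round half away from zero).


BᵀP = [-16.5000 8.0000; 4.0000 -2.0000]
S = R + BᵀPB = [3/2 0; 0 1] + [17.0000 -4.0000; -4.0000 1.0000] = [18.5000 -4.0000; -4.0000 2.0000]
BᵀPA = [32.7500 -33.5000; -8.0000 8.0000]
K = S⁻¹·BᵀPA = [1.5952 -1.6667; -0.8095 0.6667]
A−BK = [1.6905 -0.3333; 3.7857 -1.0000]
AᵀP(A−BK) = [5.8423 -5.2083; -5.2083 5.0833]
P' = Q + AᵀP(A−BK) = [15.8423 -4.2083; -4.2083 6.0833]
tr(P') = 21.9256

21.9256


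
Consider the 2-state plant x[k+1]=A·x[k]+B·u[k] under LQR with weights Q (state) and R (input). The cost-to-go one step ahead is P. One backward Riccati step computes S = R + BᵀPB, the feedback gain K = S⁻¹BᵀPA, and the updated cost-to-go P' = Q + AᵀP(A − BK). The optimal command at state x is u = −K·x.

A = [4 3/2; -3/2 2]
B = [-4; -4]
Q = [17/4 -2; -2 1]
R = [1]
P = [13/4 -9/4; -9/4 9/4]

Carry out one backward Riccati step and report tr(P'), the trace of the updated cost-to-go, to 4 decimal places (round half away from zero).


BᵀP = [-4.0000 0.0000]
S = R + BᵀPB = [1] + [16.0000] = [17.0000]
BᵀPA = [-16.0000 -6.0000]
K = S⁻¹·BᵀPA = [-0.9412 -0.3529]
A−BK = [0.2353 0.0882; -5.2647 0.5882]
AᵀP(A−BK) = [69.0037 -5.8346; -5.8346 0.6949]
P' = Q + AᵀP(A−BK) = [73.2537 -7.8346; -7.8346 1.6949]
tr(P') = 74.9485

74.9485


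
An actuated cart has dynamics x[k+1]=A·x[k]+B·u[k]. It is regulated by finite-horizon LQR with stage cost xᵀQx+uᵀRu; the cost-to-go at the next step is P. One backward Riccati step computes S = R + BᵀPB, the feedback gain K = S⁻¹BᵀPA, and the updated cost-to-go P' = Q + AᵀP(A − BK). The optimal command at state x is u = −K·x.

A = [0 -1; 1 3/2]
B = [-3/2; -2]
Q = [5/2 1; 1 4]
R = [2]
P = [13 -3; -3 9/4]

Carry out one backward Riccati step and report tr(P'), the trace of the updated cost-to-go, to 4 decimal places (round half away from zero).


BᵀP = [-13.5000 0.0000]
S = R + BᵀPB = [2] + [20.2500] = [22.2500]
BᵀPA = [0.0000 13.5000]
K = S⁻¹·BᵀPA = [0.0000 0.6067]
A−BK = [0.0000 -0.0899; 1.0000 2.7135]
AᵀP(A−BK) = [2.2500 6.3750; 6.3750 18.8715]
P' = Q + AᵀP(A−BK) = [4.7500 7.3750; 7.3750 22.8715]
tr(P') = 27.6215

27.6215


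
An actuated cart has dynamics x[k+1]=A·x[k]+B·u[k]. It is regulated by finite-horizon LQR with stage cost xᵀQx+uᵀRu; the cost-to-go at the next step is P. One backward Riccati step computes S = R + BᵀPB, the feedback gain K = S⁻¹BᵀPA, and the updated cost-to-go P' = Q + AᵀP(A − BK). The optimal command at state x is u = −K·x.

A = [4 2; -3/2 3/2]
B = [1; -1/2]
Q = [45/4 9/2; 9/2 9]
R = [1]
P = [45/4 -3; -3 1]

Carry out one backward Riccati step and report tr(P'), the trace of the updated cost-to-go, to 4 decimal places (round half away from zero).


37.1613

BᵀP = [12.7500 -3.5000]
S = R + BᵀPB = [1] + [14.5000] = [15.5000]
BᵀPA = [56.2500 20.2500]
K = S⁻¹·BᵀPA = [3.6290 1.3065]
A−BK = [0.3710 0.6935; 0.3145 2.1532]
AᵀP(A−BK) = [14.1169 5.2621; 5.2621 2.7944]
P' = Q + AᵀP(A−BK) = [25.3669 9.7621; 9.7621 11.7944]
tr(P') = 37.1613


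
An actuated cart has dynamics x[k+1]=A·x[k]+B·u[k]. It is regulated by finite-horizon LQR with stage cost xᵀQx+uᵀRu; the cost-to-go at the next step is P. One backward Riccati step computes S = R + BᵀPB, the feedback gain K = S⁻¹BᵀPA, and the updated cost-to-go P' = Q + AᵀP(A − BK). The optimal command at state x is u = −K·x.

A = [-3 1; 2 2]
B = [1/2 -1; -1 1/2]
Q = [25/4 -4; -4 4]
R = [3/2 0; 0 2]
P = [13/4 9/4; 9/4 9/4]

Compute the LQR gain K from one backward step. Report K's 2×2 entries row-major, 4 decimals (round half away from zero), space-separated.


BᵀP = [-0.6250 -1.1250; -2.1250 -1.1250]
S = R + BᵀPB = [3/2 0; 0 2] + [0.8125 0.0625; 0.0625 1.5625] = [2.3125 0.0625; 0.0625 3.5625]
BᵀPA = [-0.3750 -2.8750; 4.1250 -4.3750]
K = S⁻¹·BᵀPA = [-0.1935 -1.2106; 1.1613 -1.2068]
A−BK = [-1.7419 0.3985; 1.2258 1.3928]
AᵀP(A−BK) = [6.3871 -5.2258; -5.2258 12.4896]
P' = Q + AᵀP(A−BK) = [12.6371 -9.2258; -9.2258 16.4896]
tr(P') = 29.1267

-0.1935 -1.2106 1.1613 -1.2068


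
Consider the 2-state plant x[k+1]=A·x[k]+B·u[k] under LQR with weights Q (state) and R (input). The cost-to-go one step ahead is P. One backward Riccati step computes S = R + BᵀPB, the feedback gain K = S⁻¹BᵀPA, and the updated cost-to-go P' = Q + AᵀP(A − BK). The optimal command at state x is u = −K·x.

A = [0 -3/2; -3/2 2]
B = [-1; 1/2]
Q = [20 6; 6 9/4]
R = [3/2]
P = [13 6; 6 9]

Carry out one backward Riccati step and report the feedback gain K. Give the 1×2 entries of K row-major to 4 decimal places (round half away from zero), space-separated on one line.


BᵀP = [-10.0000 -1.5000]
S = R + BᵀPB = [3/2] + [9.2500] = [10.7500]
BᵀPA = [2.2500 12.0000]
K = S⁻¹·BᵀPA = [0.2093 1.1163]
A−BK = [0.2093 -0.3837; -1.6047 1.4419]
AᵀP(A−BK) = [19.7791 -16.0116; -16.0116 15.8547]
P' = Q + AᵀP(A−BK) = [39.7791 -10.0116; -10.0116 18.1047]
tr(P') = 57.8837

0.2093 1.1163


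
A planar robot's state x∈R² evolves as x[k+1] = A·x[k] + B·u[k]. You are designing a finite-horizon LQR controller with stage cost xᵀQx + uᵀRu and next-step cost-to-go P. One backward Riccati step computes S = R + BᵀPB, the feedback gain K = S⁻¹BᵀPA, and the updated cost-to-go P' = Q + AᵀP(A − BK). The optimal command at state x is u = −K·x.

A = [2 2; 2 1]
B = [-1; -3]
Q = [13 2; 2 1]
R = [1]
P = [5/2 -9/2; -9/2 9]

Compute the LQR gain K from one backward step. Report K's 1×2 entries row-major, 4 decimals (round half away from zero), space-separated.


BᵀP = [11.0000 -22.5000]
S = R + BᵀPB = [1] + [56.5000] = [57.5000]
BᵀPA = [-23.0000 -0.5000]
K = S⁻¹·BᵀPA = [-0.4000 -0.0087]
A−BK = [1.6000 1.9913; 0.8000 0.9739]
AᵀP(A−BK) = [0.8000 0.8000; 0.8000 0.9957]
P' = Q + AᵀP(A−BK) = [13.8000 2.8000; 2.8000 1.9957]
tr(P') = 15.7957

-0.4000 -0.0087


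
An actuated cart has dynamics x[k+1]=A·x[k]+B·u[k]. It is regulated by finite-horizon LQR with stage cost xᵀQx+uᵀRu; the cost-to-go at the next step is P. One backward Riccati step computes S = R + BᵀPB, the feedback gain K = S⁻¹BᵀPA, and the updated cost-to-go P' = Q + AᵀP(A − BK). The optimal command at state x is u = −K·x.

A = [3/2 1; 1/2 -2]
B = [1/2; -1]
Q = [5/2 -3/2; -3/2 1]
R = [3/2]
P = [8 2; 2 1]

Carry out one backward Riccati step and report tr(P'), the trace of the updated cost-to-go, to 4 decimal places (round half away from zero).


23.5500

BᵀP = [2.0000 0.0000]
S = R + BᵀPB = [3/2] + [1.0000] = [2.5000]
BᵀPA = [3.0000 2.0000]
K = S⁻¹·BᵀPA = [1.2000 0.8000]
A−BK = [0.9000 0.6000; 1.7000 -1.2000]
AᵀP(A−BK) = [17.6500 3.6000; 3.6000 2.4000]
P' = Q + AᵀP(A−BK) = [20.1500 2.1000; 2.1000 3.4000]
tr(P') = 23.5500


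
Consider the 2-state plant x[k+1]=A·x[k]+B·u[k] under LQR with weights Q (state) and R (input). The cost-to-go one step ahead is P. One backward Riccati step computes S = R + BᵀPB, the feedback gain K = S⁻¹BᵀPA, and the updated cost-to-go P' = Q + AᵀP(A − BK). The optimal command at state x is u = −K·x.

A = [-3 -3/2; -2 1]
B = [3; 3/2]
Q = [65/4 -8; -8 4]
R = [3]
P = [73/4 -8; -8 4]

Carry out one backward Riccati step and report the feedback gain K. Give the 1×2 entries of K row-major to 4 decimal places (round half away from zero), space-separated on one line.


-0.8849 -0.7878

BᵀP = [42.7500 -18.0000]
S = R + BᵀPB = [3] + [101.2500] = [104.2500]
BᵀPA = [-92.2500 -82.1250]
K = S⁻¹·BᵀPA = [-0.8849 -0.7878]
A−BK = [-0.3453 0.8633; -0.6727 2.1817]
AᵀP(A−BK) = [2.6187 1.4532; 1.4532 4.3669]
P' = Q + AᵀP(A−BK) = [18.8687 -6.5468; -6.5468 8.3669]
tr(P') = 27.2356


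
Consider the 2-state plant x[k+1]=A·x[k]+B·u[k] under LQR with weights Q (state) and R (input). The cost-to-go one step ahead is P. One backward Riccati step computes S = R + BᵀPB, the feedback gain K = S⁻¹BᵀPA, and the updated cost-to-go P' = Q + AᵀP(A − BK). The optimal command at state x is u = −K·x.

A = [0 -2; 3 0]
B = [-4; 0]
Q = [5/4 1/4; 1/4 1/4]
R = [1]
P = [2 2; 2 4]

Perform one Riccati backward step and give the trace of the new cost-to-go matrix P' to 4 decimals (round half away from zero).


BᵀP = [-8.0000 -8.0000]
S = R + BᵀPB = [1] + [32.0000] = [33.0000]
BᵀPA = [-24.0000 16.0000]
K = S⁻¹·BᵀPA = [-0.7273 0.4848]
A−BK = [-2.9091 -0.0606; 3.0000 0.0000]
AᵀP(A−BK) = [18.5455 -0.3636; -0.3636 0.2424]
P' = Q + AᵀP(A−BK) = [19.7955 -0.1136; -0.1136 0.4924]
tr(P') = 20.2879

20.2879


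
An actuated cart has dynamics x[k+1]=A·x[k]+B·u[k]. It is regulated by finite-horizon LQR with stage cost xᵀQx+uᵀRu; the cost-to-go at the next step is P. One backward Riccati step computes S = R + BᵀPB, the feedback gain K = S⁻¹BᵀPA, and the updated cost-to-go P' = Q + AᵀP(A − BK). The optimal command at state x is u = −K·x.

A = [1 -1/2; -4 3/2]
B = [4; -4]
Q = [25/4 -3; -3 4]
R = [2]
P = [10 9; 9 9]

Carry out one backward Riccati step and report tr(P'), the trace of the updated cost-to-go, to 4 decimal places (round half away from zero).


BᵀP = [4.0000 0.0000]
S = R + BᵀPB = [2] + [16.0000] = [18.0000]
BᵀPA = [4.0000 -2.0000]
K = S⁻¹·BᵀPA = [0.2222 -0.1111]
A−BK = [0.1111 -0.0556; -3.1111 1.0556]
AᵀP(A−BK) = [81.1111 -27.0556; -27.0556 9.0278]
P' = Q + AᵀP(A−BK) = [87.3611 -30.0556; -30.0556 13.0278]
tr(P') = 100.3889

100.3889


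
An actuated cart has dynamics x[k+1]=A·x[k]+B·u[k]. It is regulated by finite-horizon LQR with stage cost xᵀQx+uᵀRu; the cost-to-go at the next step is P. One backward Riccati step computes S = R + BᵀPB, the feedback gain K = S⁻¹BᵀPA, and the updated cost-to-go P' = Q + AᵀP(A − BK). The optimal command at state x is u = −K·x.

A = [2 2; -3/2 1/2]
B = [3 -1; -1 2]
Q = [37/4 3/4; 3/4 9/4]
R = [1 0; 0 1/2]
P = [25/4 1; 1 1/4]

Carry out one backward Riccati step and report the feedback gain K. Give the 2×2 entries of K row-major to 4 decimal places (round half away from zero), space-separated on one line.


0.5276 0.7221 -0.3433 0.0254

BᵀP = [17.7500 2.7500; -4.2500 -0.5000]
S = R + BᵀPB = [1 0; 0 1/2] + [50.5000 -12.2500; -12.2500 3.2500] = [51.5000 -12.2500; -12.2500 3.7500]
BᵀPA = [31.3750 36.8750; -7.7500 -8.7500]
K = S⁻¹·BᵀPA = [0.5276 0.7221; -0.3433 0.0254]
A−BK = [0.0740 -0.1408; -0.2859 1.1713]
AᵀP(A−BK) = [0.3496 0.3547; 0.3547 0.6587]
P' = Q + AᵀP(A−BK) = [9.5996 1.1047; 1.1047 2.9087]
tr(P') = 12.5083


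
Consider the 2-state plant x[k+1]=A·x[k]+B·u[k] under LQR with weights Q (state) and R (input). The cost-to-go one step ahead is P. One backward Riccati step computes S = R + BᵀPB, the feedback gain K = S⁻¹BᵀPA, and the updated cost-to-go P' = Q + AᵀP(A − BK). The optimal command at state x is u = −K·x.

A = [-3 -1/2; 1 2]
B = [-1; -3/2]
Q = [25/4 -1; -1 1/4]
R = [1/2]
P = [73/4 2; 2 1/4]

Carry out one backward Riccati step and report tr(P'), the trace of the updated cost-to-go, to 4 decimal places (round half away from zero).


10.3835

BᵀP = [-21.2500 -2.3750]
S = R + BᵀPB = [1/2] + [24.8125] = [25.3125]
BᵀPA = [61.3750 5.8750]
K = S⁻¹·BᵀPA = [2.4247 0.2321]
A−BK = [-0.5753 -0.2679; 4.6370 2.3481]
AᵀP(A−BK) = [3.6846 0.6299; 0.6299 0.1989]
P' = Q + AᵀP(A−BK) = [9.9346 -0.3701; -0.3701 0.4489]
tr(P') = 10.3835


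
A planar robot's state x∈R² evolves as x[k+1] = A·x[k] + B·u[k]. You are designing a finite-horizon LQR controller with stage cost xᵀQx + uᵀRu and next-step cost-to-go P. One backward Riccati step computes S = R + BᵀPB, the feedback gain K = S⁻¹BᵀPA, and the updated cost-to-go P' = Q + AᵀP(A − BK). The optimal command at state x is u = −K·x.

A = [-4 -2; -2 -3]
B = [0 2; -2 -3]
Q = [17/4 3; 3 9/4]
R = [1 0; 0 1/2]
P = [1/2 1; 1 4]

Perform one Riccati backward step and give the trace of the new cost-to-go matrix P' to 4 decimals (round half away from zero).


16.1040

BᵀP = [-2.0000 -8.0000; -2.0000 -10.0000]
S = R + BᵀPB = [1 0; 0 1/2] + [16.0000 20.0000; 20.0000 26.0000] = [17.0000 20.0000; 20.0000 26.5000]
BᵀPA = [24.0000 28.0000; 28.0000 34.0000]
K = S⁻¹·BᵀPA = [1.5050 1.2277; -0.0792 0.3564]
A−BK = [-3.8416 -2.7129; 0.7723 0.5248]
AᵀP(A−BK) = [6.0990 4.5545; 4.5545 3.5050]
P' = Q + AᵀP(A−BK) = [10.3490 7.5545; 7.5545 5.7550]
tr(P') = 16.1040


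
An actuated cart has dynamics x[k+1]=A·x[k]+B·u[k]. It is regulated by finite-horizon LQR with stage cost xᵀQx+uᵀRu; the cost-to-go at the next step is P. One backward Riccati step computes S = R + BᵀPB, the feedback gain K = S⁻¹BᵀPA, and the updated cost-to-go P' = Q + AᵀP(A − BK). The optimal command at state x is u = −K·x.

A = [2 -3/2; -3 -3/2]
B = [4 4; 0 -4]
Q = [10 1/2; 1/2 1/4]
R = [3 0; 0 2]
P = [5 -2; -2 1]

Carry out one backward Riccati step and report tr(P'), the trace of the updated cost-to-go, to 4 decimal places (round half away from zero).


BᵀP = [20.0000 -8.0000; 28.0000 -12.0000]
S = R + BᵀPB = [3 0; 0 2] + [80.0000 112.0000; 112.0000 160.0000] = [83.0000 112.0000; 112.0000 162.0000]
BᵀPA = [64.0000 -18.0000; 92.0000 -24.0000]
K = S⁻¹·BᵀPA = [0.0710 -0.2528; 0.5188 0.0266]
A−BK = [-0.3592 -0.5953; -0.9246 -1.3936]
AᵀP(A−BK) = [0.7251 0.2295; 0.2295 0.5887]
P' = Q + AᵀP(A−BK) = [10.7251 0.7295; 0.7295 0.8387]
tr(P') = 11.5637

11.5637


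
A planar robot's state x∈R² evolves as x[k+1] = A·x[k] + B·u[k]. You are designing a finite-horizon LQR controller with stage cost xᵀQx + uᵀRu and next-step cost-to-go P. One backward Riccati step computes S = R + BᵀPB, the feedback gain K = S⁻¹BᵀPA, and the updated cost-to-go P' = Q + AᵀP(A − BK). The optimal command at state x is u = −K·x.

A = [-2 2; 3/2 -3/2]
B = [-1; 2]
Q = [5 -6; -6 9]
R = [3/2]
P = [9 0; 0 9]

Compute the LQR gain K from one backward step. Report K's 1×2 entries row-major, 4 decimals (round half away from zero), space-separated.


0.9677 -0.9677

BᵀP = [-9.0000 18.0000]
S = R + BᵀPB = [3/2] + [45.0000] = [46.5000]
BᵀPA = [45.0000 -45.0000]
K = S⁻¹·BᵀPA = [0.9677 -0.9677]
A−BK = [-1.0323 1.0323; -0.4355 0.4355]
AᵀP(A−BK) = [12.7016 -12.7016; -12.7016 12.7016]
P' = Q + AᵀP(A−BK) = [17.7016 -18.7016; -18.7016 21.7016]
tr(P') = 39.4032


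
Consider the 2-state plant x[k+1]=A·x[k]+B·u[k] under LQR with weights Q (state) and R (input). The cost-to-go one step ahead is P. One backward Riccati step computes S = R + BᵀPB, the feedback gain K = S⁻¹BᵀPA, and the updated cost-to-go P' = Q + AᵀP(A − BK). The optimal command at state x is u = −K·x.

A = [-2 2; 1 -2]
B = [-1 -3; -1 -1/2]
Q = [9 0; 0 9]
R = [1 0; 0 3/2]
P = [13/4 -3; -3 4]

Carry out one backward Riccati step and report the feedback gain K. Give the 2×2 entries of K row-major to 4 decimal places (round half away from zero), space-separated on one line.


-0.8212 1.4559 1.0781 -1.4207

BᵀP = [-0.2500 -1.0000; -8.2500 7.0000]
S = R + BᵀPB = [1 0; 0 3/2] + [1.2500 1.2500; 1.2500 21.2500] = [2.2500 1.2500; 1.2500 22.7500]
BᵀPA = [-0.5000 1.5000; 23.5000 -30.5000]
K = S⁻¹·BᵀPA = [-0.8212 1.4559; 1.0781 -1.4207]
A−BK = [0.4131 -0.8060; 0.7179 -1.2544]
AᵀP(A−BK) = [3.2544 -4.8866; -4.8866 7.4861]
P' = Q + AᵀP(A−BK) = [12.2544 -4.8866; -4.8866 16.4861]
tr(P') = 28.7406


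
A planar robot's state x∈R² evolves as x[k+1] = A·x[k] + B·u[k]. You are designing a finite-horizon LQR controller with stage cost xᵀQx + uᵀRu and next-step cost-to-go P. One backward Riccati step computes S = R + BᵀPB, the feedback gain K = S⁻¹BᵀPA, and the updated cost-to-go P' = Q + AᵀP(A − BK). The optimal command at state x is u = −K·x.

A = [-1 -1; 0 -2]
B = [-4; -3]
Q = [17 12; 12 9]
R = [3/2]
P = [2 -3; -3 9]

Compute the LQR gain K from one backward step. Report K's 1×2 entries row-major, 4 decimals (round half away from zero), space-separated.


BᵀP = [1.0000 -15.0000]
S = R + BᵀPB = [3/2] + [41.0000] = [42.5000]
BᵀPA = [-1.0000 29.0000]
K = S⁻¹·BᵀPA = [-0.0235 0.6824]
A−BK = [-1.0941 1.7294; -0.0706 0.0471]
AᵀP(A−BK) = [1.9765 -3.3176; -3.3176 6.2118]
P' = Q + AᵀP(A−BK) = [18.9765 8.6824; 8.6824 15.2118]
tr(P') = 34.1882

-0.0235 0.6824


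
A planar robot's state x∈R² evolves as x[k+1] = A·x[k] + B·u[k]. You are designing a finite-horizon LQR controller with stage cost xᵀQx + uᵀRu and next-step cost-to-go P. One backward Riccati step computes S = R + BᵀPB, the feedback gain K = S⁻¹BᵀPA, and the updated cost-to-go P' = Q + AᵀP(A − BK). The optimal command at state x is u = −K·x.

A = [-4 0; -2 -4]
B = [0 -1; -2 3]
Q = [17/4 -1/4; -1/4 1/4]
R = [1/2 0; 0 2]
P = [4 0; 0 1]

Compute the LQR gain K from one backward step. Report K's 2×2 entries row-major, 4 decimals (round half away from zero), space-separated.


3.8095 1.5238 2.1905 -0.1905

BᵀP = [0.0000 -2.0000; -4.0000 3.0000]
S = R + BᵀPB = [1/2 0; 0 2] + [4.0000 -6.0000; -6.0000 13.0000] = [4.5000 -6.0000; -6.0000 15.0000]
BᵀPA = [4.0000 8.0000; 10.0000 -12.0000]
K = S⁻¹·BᵀPA = [3.8095 1.5238; 2.1905 -0.1905]
A−BK = [-1.8095 -0.1905; -0.9524 -0.3810]
AᵀP(A−BK) = [30.8571 3.8095; 3.8095 1.5238]
P' = Q + AᵀP(A−BK) = [35.1071 3.5595; 3.5595 1.7738]
tr(P') = 36.8810


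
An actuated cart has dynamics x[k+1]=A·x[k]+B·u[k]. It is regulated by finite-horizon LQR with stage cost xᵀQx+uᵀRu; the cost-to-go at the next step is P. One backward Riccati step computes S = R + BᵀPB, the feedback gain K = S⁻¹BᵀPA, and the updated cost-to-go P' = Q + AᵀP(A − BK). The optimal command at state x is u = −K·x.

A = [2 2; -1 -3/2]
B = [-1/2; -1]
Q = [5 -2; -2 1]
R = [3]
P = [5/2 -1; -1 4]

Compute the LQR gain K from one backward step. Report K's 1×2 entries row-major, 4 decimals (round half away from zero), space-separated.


0.4528 0.7170

BᵀP = [-0.2500 -3.5000]
S = R + BᵀPB = [3] + [3.6250] = [6.6250]
BᵀPA = [3.0000 4.7500]
K = S⁻¹·BᵀPA = [0.4528 0.7170]
A−BK = [2.2264 2.3585; -0.5472 -0.7830]
AᵀP(A−BK) = [16.6415 18.8491; 18.8491 21.5943]
P' = Q + AᵀP(A−BK) = [21.6415 16.8491; 16.8491 22.5943]
tr(P') = 44.2358


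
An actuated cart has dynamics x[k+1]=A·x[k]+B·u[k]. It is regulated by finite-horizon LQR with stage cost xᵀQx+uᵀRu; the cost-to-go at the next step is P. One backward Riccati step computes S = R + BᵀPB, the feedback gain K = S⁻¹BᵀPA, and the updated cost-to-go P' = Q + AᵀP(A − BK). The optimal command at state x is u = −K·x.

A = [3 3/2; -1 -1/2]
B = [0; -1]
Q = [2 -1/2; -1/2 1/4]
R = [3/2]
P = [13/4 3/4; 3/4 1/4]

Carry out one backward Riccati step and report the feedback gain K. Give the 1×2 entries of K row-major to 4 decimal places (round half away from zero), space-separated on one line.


-1.1429 -0.5714

BᵀP = [-0.7500 -0.2500]
S = R + BᵀPB = [3/2] + [0.2500] = [1.7500]
BᵀPA = [-2.0000 -1.0000]
K = S⁻¹·BᵀPA = [-1.1429 -0.5714]
A−BK = [3.0000 1.5000; -2.1429 -1.0714]
AᵀP(A−BK) = [22.7143 11.3571; 11.3571 5.6786]
P' = Q + AᵀP(A−BK) = [24.7143 10.8571; 10.8571 5.9286]
tr(P') = 30.6429


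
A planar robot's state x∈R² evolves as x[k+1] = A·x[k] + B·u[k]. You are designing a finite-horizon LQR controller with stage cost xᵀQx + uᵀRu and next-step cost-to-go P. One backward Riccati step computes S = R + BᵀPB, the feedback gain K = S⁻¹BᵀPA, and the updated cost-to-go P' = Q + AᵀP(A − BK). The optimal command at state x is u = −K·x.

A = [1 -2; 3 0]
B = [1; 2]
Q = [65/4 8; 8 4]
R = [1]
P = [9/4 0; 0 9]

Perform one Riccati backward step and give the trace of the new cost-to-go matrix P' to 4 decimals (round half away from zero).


BᵀP = [2.2500 18.0000]
S = R + BᵀPB = [1] + [38.2500] = [39.2500]
BᵀPA = [56.2500 -4.5000]
K = S⁻¹·BᵀPA = [1.4331 -0.1146]
A−BK = [-0.4331 -1.8854; 0.1338 0.2293]
AᵀP(A−BK) = [2.6369 1.9490; 1.9490 8.4841]
P' = Q + AᵀP(A−BK) = [18.8869 9.9490; 9.9490 12.4841]
tr(P') = 31.3710

31.3710


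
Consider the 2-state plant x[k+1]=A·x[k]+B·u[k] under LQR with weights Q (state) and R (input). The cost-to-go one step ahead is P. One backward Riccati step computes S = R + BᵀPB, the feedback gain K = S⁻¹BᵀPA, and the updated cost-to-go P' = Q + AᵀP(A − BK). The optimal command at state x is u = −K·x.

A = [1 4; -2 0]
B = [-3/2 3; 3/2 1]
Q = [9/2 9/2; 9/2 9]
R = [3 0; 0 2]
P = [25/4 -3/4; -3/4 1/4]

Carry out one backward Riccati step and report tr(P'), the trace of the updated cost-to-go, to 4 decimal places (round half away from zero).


BᵀP = [-10.5000 1.5000; 18.0000 -2.0000]
S = R + BᵀPB = [3 0; 0 2] + [18.0000 -30.0000; -30.0000 52.0000] = [21.0000 -30.0000; -30.0000 54.0000]
BᵀPA = [-13.5000 -42.0000; 22.0000 72.0000]
K = S⁻¹·BᵀPA = [-0.2949 -0.4615; 0.2436 1.0769]
A−BK = [-0.1731 0.0769; -1.8013 -0.3846]
AᵀP(A−BK) = [0.9103 1.0769; 1.0769 3.0769]
P' = Q + AᵀP(A−BK) = [5.4103 5.5769; 5.5769 12.0769]
tr(P') = 17.4872

17.4872


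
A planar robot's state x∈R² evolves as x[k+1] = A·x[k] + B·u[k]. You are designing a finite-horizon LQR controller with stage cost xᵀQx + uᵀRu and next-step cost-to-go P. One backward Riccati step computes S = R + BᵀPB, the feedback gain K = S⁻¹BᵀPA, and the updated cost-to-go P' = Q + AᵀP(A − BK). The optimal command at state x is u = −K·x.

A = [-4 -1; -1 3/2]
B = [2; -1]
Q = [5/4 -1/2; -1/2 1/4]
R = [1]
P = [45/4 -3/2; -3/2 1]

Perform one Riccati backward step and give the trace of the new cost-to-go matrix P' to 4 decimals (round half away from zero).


11.8208

BᵀP = [24.0000 -4.0000]
S = R + BᵀPB = [1] + [52.0000] = [53.0000]
BᵀPA = [-92.0000 -30.0000]
K = S⁻¹·BᵀPA = [-1.7358 -0.5660]
A−BK = [-0.5283 0.1321; -2.7358 0.9340]
AᵀP(A−BK) = [9.3019 -1.0755; -1.0755 1.0189]
P' = Q + AᵀP(A−BK) = [10.5519 -1.5755; -1.5755 1.2689]
tr(P') = 11.8208


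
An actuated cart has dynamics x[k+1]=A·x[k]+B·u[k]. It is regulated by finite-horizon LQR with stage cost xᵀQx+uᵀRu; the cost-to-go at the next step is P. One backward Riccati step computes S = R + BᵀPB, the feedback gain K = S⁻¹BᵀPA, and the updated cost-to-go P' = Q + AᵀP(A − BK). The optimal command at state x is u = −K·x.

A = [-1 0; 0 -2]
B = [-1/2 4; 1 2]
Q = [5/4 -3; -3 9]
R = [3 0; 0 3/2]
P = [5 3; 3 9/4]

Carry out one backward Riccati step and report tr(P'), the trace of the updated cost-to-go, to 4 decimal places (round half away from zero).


11.3690

BᵀP = [0.5000 0.7500; 26.0000 16.5000]
S = R + BᵀPB = [3 0; 0 3/2] + [0.5000 3.5000; 3.5000 137.0000] = [3.5000 3.5000; 3.5000 138.5000]
BᵀPA = [-0.5000 -1.5000; -26.0000 -33.0000]
K = S⁻¹·BᵀPA = [0.0460 -0.1952; -0.1889 -0.2333]
A−BK = [-0.2214 0.8357; 0.3317 -1.3381]
AᵀP(A−BK) = [0.1119 -0.1643; -0.1643 1.0071]
P' = Q + AᵀP(A−BK) = [1.3619 -3.1643; -3.1643 10.0071]
tr(P') = 11.3690


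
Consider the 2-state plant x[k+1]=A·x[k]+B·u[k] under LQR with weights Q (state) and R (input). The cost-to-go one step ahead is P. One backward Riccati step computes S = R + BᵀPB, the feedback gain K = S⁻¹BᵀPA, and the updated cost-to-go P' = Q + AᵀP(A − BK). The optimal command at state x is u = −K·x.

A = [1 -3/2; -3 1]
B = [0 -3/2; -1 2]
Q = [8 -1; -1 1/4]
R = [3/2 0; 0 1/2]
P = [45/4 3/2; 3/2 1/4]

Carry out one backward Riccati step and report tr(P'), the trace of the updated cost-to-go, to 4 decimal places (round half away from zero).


9.2197

BᵀP = [-1.5000 -0.2500; -13.8750 -1.7500]
S = R + BᵀPB = [3/2 0; 0 1/2] + [0.2500 1.7500; 1.7500 17.3125] = [1.7500 1.7500; 1.7500 17.8125]
BᵀPA = [-0.7500 2.0000; -8.6250 19.0625]
K = S⁻¹·BᵀPA = [0.0617 0.0806; -0.4903 1.0623]
A−BK = [0.2646 0.0934; -1.9578 -1.0439]
AᵀP(A−BK) = [0.3177 -0.1526; -0.1526 0.6520]
P' = Q + AᵀP(A−BK) = [8.3177 -1.1526; -1.1526 0.9020]
tr(P') = 9.2197


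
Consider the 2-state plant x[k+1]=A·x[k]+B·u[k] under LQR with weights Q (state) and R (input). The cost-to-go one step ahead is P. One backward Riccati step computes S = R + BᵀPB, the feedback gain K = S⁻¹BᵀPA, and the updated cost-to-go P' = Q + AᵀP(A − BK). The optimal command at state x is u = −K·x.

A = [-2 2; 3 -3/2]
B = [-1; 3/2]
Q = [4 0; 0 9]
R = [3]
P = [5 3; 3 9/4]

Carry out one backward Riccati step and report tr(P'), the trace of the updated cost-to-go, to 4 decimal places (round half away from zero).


22.6000

BᵀP = [-0.5000 0.3750]
S = R + BᵀPB = [3] + [1.0625] = [4.0625]
BᵀPA = [2.1250 -1.5625]
K = S⁻¹·BᵀPA = [0.5231 -0.3846]
A−BK = [-1.4769 1.6154; 2.2154 -0.9231]
AᵀP(A−BK) = [3.1385 -2.3077; -2.3077 6.4615]
P' = Q + AᵀP(A−BK) = [7.1385 -2.3077; -2.3077 15.4615]
tr(P') = 22.6000


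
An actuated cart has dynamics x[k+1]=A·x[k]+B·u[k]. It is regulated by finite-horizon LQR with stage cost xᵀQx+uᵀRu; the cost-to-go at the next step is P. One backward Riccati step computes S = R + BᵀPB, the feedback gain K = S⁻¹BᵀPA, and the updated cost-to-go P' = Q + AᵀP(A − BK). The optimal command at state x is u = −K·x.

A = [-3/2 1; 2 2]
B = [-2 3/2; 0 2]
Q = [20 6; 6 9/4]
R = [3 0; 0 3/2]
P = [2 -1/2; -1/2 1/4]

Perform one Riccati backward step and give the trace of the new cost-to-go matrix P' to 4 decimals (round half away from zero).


25.1964

BᵀP = [-4.0000 1.0000; 2.0000 -0.2500]
S = R + BᵀPB = [3 0; 0 3/2] + [8.0000 -4.0000; -4.0000 2.5000] = [11.0000 -4.0000; -4.0000 4.0000]
BᵀPA = [8.0000 -2.0000; -3.5000 1.5000]
K = S⁻¹·BᵀPA = [0.6429 -0.0714; -0.2321 0.3036]
A−BK = [0.1339 0.4018; 2.4643 1.3929]
AᵀP(A−BK) = [2.5446 0.1339; 0.1339 0.4018]
P' = Q + AᵀP(A−BK) = [22.5446 6.1339; 6.1339 2.6518]
tr(P') = 25.1964


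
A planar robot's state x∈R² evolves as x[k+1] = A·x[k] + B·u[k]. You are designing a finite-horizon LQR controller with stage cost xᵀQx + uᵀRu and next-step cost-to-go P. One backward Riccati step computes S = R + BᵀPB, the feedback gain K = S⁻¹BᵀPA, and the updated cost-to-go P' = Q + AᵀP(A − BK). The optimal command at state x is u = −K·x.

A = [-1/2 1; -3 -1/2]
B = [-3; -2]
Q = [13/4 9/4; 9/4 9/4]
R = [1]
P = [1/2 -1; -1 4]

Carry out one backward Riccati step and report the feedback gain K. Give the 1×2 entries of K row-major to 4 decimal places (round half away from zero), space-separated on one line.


BᵀP = [0.5000 -5.0000]
S = R + BᵀPB = [1] + [8.5000] = [9.5000]
BᵀPA = [14.7500 3.0000]
K = S⁻¹·BᵀPA = [1.5526 0.3158]
A−BK = [4.1579 1.9474; 0.1053 0.1316]
AᵀP(A−BK) = [10.2237 3.8421; 3.8421 1.5526]
P' = Q + AᵀP(A−BK) = [13.4737 6.0921; 6.0921 3.8026]
tr(P') = 17.2763

1.5526 0.3158


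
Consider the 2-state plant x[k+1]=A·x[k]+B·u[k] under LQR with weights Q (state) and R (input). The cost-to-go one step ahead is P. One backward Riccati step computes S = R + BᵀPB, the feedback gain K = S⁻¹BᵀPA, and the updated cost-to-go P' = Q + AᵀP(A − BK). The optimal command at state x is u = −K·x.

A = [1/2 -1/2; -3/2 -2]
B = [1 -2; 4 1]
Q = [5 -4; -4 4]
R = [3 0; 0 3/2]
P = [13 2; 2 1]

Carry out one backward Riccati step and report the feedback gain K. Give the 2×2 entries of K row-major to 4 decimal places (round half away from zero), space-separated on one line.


-0.2139 -0.4255 -0.3269 0.0577

BᵀP = [21.0000 6.0000; -24.0000 -3.0000]
S = R + BᵀPB = [3 0; 0 3/2] + [45.0000 -36.0000; -36.0000 45.0000] = [48.0000 -36.0000; -36.0000 46.5000]
BᵀPA = [1.5000 -22.5000; -7.5000 18.0000]
K = S⁻¹·BᵀPA = [-0.2139 -0.4255; -0.3269 0.0577]
A−BK = [0.0601 0.0409; -0.3173 -0.3558]
AᵀP(A−BK) = [0.3690 0.3209; 0.3209 0.6382]
P' = Q + AᵀP(A−BK) = [5.3690 -3.6791; -3.6791 4.6382]
tr(P') = 10.0072


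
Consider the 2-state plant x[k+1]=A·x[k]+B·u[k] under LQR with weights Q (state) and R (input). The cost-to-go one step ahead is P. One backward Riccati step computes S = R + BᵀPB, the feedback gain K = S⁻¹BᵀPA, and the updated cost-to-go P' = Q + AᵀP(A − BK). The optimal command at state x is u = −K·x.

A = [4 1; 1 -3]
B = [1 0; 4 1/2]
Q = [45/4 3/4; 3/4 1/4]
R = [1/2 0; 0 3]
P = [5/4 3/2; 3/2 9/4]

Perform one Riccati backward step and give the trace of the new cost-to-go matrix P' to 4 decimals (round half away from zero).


15.0658

BᵀP = [7.2500 10.5000; 0.7500 1.1250]
S = R + BᵀPB = [1/2 0; 0 3] + [49.2500 5.2500; 5.2500 0.5625] = [49.7500 5.2500; 5.2500 3.5625]
BᵀPA = [39.5000 -24.2500; 4.1250 -2.6250]
K = S⁻¹·BᵀPA = [0.7955 -0.4851; -0.0144 -0.0219]
A−BK = [3.2045 1.4851; -2.1748 -1.0485]
AᵀP(A−BK) = [2.8876 1.0028; 1.0028 0.6782]
P' = Q + AᵀP(A−BK) = [14.1376 1.7528; 1.7528 0.9282]
tr(P') = 15.0658


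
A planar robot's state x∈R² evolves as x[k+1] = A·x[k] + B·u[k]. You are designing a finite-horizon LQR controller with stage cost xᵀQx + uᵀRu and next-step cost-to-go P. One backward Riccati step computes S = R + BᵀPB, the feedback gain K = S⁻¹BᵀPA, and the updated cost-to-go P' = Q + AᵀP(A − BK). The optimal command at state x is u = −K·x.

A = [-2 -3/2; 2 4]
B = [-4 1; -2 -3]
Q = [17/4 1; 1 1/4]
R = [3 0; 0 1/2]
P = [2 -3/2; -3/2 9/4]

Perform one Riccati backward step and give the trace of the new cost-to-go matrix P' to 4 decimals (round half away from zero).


5.9852

BᵀP = [-5.0000 1.5000; 6.5000 -8.2500]
S = R + BᵀPB = [3 0; 0 1/2] + [17.0000 -9.5000; -9.5000 31.2500] = [20.0000 -9.5000; -9.5000 31.7500]
BᵀPA = [13.0000 13.5000; -29.5000 -42.7500]
K = S⁻¹·BᵀPA = [0.2432 0.0413; -0.8564 -1.3341]
A−BK = [-0.1707 -0.0007; -0.0826 0.0803]
AᵀP(A−BK) = [0.5755 0.6072; 0.6072 0.9097]
P' = Q + AᵀP(A−BK) = [4.8255 1.6072; 1.6072 1.1597]
tr(P') = 5.9852


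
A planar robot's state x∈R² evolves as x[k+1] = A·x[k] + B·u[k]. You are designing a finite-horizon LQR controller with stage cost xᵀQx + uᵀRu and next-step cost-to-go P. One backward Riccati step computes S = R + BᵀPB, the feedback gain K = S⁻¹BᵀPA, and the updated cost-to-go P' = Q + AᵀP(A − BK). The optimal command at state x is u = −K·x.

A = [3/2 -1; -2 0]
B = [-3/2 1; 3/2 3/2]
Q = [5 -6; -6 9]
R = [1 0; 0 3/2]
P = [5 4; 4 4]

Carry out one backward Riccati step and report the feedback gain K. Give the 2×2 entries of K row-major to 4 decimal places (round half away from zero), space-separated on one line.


BᵀP = [-1.5000 0.0000; 11.0000 10.0000]
S = R + BᵀPB = [1 0; 0 3/2] + [2.2500 -1.5000; -1.5000 26.0000] = [3.2500 -1.5000; -1.5000 27.5000]
BᵀPA = [-2.2500 1.5000; -3.5000 -11.0000]
K = S⁻¹·BᵀPA = [-0.7704 0.2841; -0.1693 -0.3845]
A−BK = [0.5136 -0.1894; -0.5904 0.1506]
AᵀP(A−BK) = [0.9240 -0.2066; -0.2066 0.3443]
P' = Q + AᵀP(A−BK) = [5.9240 -6.2066; -6.2066 9.3443]
tr(P') = 15.2683

-0.7704 0.2841 -0.1693 -0.3845


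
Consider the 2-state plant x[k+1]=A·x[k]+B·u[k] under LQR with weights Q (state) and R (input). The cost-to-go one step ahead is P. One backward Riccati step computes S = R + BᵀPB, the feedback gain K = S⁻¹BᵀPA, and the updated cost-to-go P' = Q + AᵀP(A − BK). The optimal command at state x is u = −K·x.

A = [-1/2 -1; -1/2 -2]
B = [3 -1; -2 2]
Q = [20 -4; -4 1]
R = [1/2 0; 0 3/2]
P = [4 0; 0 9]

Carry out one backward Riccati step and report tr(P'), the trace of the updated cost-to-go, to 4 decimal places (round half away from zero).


26.8949

BᵀP = [12.0000 -18.0000; -4.0000 18.0000]
S = R + BᵀPB = [1/2 0; 0 3/2] + [72.0000 -48.0000; -48.0000 40.0000] = [72.5000 -48.0000; -48.0000 41.5000]
BᵀPA = [3.0000 24.0000; -7.0000 -32.0000]
K = S⁻¹·BᵀPA = [-0.3001 -0.7662; -0.5158 -1.6573]
A−BK = [-0.1155 -0.3586; -0.0686 -0.2178]
AᵀP(A−BK) = [0.5398 1.6974; 1.6974 5.3551]
P' = Q + AᵀP(A−BK) = [20.5398 -2.3026; -2.3026 6.3551]
tr(P') = 26.8949


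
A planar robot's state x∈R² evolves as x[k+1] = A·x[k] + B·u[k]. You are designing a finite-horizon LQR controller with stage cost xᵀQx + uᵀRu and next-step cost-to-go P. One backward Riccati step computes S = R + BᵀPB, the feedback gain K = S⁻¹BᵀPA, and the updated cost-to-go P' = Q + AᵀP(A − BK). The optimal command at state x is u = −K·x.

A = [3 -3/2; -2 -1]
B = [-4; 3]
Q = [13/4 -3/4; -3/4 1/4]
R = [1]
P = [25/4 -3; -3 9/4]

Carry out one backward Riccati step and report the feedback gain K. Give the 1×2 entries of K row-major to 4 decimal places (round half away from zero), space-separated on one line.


-0.7219 0.1669

BᵀP = [-34.0000 18.7500]
S = R + BᵀPB = [1] + [192.2500] = [193.2500]
BᵀPA = [-139.5000 32.2500]
K = S⁻¹·BᵀPA = [-0.7219 0.1669]
A−BK = [0.1125 -0.8325; 0.1656 -1.5006]
AᵀP(A−BK) = [0.5501 -0.3449; -0.3449 1.9305]
P' = Q + AᵀP(A−BK) = [3.8001 -1.0949; -1.0949 2.1805]
tr(P') = 5.9807


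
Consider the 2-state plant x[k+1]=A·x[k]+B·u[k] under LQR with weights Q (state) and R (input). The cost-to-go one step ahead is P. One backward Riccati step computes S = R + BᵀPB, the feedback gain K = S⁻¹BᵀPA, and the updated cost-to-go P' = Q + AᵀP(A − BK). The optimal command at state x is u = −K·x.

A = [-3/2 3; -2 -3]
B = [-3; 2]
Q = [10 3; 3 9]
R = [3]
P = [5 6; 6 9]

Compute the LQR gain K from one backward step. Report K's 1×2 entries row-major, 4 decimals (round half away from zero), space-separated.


0.3750 -0.7500

BᵀP = [-3.0000 0.0000]
S = R + BᵀPB = [3] + [9.0000] = [12.0000]
BᵀPA = [4.5000 -9.0000]
K = S⁻¹·BᵀPA = [0.3750 -0.7500]
A−BK = [-0.3750 0.7500; -2.7500 -1.5000]
AᵀP(A−BK) = [81.5625 25.8750; 25.8750 11.2500]
P' = Q + AᵀP(A−BK) = [91.5625 28.8750; 28.8750 20.2500]
tr(P') = 111.8125


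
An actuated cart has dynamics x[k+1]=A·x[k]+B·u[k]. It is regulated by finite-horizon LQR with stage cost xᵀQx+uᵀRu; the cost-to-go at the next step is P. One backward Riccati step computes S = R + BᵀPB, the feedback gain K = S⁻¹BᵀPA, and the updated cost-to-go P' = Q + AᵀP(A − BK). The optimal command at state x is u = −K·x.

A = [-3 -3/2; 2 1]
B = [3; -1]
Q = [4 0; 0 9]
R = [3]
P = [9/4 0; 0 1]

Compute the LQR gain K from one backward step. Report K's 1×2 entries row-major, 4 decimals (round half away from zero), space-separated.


BᵀP = [6.7500 -1.0000]
S = R + BᵀPB = [3] + [21.2500] = [24.2500]
BᵀPA = [-22.2500 -11.1250]
K = S⁻¹·BᵀPA = [-0.9175 -0.4588]
A−BK = [-0.2474 -0.1237; 1.0825 0.5412]
AᵀP(A−BK) = [3.8351 1.9175; 1.9175 0.9588]
P' = Q + AᵀP(A−BK) = [7.8351 1.9175; 1.9175 9.9588]
tr(P') = 17.7938

-0.9175 -0.4588


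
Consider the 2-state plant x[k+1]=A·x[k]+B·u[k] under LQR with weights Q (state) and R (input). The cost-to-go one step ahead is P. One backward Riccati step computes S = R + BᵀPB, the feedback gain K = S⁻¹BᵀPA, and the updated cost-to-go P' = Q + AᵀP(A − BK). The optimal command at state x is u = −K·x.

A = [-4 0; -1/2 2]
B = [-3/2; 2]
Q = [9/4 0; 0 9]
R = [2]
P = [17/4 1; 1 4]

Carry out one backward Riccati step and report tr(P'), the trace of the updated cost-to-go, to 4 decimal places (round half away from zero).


BᵀP = [-4.3750 6.5000]
S = R + BᵀPB = [2] + [19.5625] = [21.5625]
BᵀPA = [14.2500 13.0000]
K = S⁻¹·BᵀPA = [0.6609 0.6029]
A−BK = [-3.0087 0.9043; -1.8217 0.7942]
AᵀP(A−BK) = [63.5826 -20.5913; -20.5913 8.1623]
P' = Q + AᵀP(A−BK) = [65.8326 -20.5913; -20.5913 17.1623]
tr(P') = 82.9949

82.9949
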